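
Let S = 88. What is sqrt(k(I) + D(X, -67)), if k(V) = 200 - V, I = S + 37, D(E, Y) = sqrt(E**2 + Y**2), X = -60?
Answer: sqrt(75 + sqrt(8089)) ≈ 12.843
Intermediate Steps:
I = 125 (I = 88 + 37 = 125)
sqrt(k(I) + D(X, -67)) = sqrt((200 - 1*125) + sqrt((-60)**2 + (-67)**2)) = sqrt((200 - 125) + sqrt(3600 + 4489)) = sqrt(75 + sqrt(8089))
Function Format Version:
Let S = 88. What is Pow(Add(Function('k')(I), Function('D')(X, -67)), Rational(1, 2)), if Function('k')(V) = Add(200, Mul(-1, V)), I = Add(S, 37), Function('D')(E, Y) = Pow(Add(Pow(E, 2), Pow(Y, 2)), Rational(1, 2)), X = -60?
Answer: Pow(Add(75, Pow(8089, Rational(1, 2))), Rational(1, 2)) ≈ 12.843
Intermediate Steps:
I = 125 (I = Add(88, 37) = 125)
Pow(Add(Function('k')(I), Function('D')(X, -67)), Rational(1, 2)) = Pow(Add(Add(200, Mul(-1, 125)), Pow(Add(Pow(-60, 2), Pow(-67, 2)), Rational(1, 2))), Rational(1, 2)) = Pow(Add(Add(200, -125), Pow(Add(3600, 4489), Rational(1, 2))), Rational(1, 2)) = Pow(Add(75, Pow(8089, Rational(1, 2))), Rational(1, 2))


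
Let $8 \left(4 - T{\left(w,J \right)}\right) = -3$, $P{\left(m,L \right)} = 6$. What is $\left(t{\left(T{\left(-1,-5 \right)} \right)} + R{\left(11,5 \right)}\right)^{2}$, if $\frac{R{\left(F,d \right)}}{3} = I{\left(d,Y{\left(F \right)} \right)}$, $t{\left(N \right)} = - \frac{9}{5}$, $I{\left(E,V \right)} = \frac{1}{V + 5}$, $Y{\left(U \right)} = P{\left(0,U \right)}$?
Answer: $\frac{7056}{3025} \approx 2.3326$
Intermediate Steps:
$Y{\left(U \right)} = 6$
$T{\left(w,J \right)} = \frac{35}{8}$ ($T{\left(w,J \right)} = 4 - - \frac{3}{8} = 4 + \frac{3}{8} = \frac{35}{8}$)
$I{\left(E,V \right)} = \frac{1}{5 + V}$
$t{\left(N \right)} = - \frac{9}{5}$ ($t{\left(N \right)} = \left(-9\right) \frac{1}{5} = - \frac{9}{5}$)
$R{\left(F,d \right)} = \frac{3}{11}$ ($R{\left(F,d \right)} = \frac{3}{5 + 6} = \frac{3}{11}$)
$\left(t{\left(T{\left(-1,-5 \right)} \right)} + R{\left(11,5 \right)}\right)^{2} = \left(- \frac{9}{5} + \frac{3}{11}\right)^{2} = \left(- \frac{84}{55}\right)^{2} = \frac{7056}{3025}$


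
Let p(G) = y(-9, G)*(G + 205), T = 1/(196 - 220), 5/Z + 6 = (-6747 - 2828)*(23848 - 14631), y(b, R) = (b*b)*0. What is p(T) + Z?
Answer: -5/88252781 ≈ -5.6655e-8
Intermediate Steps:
y(b, R) = 0 (y(b, R) = b²*0 = 0)
Z = -5/88252781 (Z = 5/(-6 + (-6747 - 2828)*(23848 - 14631)) = 5/(-6 - 9575*9217) = 5/(-6 - 88252775) = 5/(-88252781) = 5*(-1/88252781) = -5/88252781 ≈ -5.6655e-8)
T = -1/24 (T = 1/(-24) = -1/24 ≈ -0.041667)
p(G) = 0 (p(G) = 0*(G + 205) = 0*(205 + G) = 0)
p(T) + Z = 0 - 5/88252781 = -5/88252781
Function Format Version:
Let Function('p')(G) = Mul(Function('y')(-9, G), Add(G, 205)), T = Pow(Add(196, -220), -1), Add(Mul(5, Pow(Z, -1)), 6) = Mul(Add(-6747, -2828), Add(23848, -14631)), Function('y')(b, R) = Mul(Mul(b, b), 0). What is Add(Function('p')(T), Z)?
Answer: Rational(-5, 88252781) ≈ -5.6655e-8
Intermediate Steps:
Function('y')(b, R) = 0 (Function('y')(b, R) = Mul(Pow(b, 2), 0) = 0)
Z = Rational(-5, 88252781) (Z = Mul(5, Pow(Add(-6, Mul(Add(-6747, -2828), Add(23848, -14631))), -1)) = Mul(5, Pow(Add(-6, Mul(-9575, 9217)), -1)) = Mul(5, Pow(Add(-6, -88252775), -1)) = Mul(5, Pow(-88252781, -1)) = Mul(5, Rational(-1, 88252781)) = Rational(-5, 88252781) ≈ -5.6655e-8)
T = Rational(-1, 24) (T = Pow(-24, -1) = Rational(-1, 24) ≈ -0.041667)
Function('p')(G) = 0 (Function('p')(G) = Mul(0, Add(G, 205)) = Mul(0, Add(205, G)) = 0)
Add(Function('p')(T), Z) = Add(0, Rational(-5, 88252781)) = Rational(-5, 88252781)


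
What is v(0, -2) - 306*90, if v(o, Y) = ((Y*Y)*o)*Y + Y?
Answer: -27542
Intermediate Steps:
v(o, Y) = Y + o*Y**3 (v(o, Y) = (Y**2*o)*Y + Y = (o*Y**2)*Y + Y = o*Y**3 + Y = Y + o*Y**3)
v(0, -2) - 306*90 = (-2 + 0*(-2)**3) - 306*90 = (-2 + 0*(-8)) - 27540 = (-2 + 0) - 27540 = -2 - 27540 = -27542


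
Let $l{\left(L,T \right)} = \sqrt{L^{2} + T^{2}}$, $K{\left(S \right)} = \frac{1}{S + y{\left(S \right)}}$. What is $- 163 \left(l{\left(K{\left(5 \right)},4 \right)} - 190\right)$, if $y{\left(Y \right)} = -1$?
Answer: $30970 - \frac{163 \sqrt{257}}{4} \approx 30317.0$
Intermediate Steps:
$K{\left(S \right)} = \frac{1}{-1 + S}$ ($K{\left(S \right)} = \frac{1}{S - 1} = \frac{1}{-1 + S}$)
$- 163 \left(l{\left(K{\left(5 \right)},4 \right)} - 190\right) = - 163 \left(\sqrt{\left(\frac{1}{-1 + 5}\right)^{2} + 4^{2}} - 190\right) = - 163 \left(\sqrt{\left(\frac{1}{4}\right)^{2} + 16} - 190\right) = - 163 \left(\sqrt{\frac{1}{16} + 16} - 190\right) = - 163 \left(\sqrt{\frac{257}{16}} - 190\right) = - 163 \left(\frac{\sqrt{257}}{4} - 190\right) = - 163 \left(-190 + \frac{\sqrt{257}}{4}\right) = 30970 - \frac{163 \sqrt{257}}{4}$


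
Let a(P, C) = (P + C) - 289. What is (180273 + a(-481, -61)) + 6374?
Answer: 185816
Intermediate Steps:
a(P, C) = -289 + C + P (a(P, C) = (C + P) - 289 = -289 + C + P)
(180273 + a(-481, -61)) + 6374 = (180273 + (-289 - 61 - 481)) + 6374 = (180273 - 831) + 6374 = 179442 + 6374 = 185816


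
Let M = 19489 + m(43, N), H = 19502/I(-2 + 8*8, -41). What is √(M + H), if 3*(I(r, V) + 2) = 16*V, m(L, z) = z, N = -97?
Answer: √2114924169/331 ≈ 138.94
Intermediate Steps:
I(r, V) = -2 + 16*V/3 (I(r, V) = -2 + (16*V)/3 = -2 + 16*V/3)
H = -29253/331 (H = 19502/(-2 + (16/3)*(-41)) = 19502/(-2 - 656/3) = 19502/(-662/3) = 19502*(-3/662) = -29253/331 ≈ -88.378)
M = 19392 (M = 19489 - 97 = 19392)
√(M + H) = √(19392 - 29253/331) = √(6389499/331) = √2114924169/331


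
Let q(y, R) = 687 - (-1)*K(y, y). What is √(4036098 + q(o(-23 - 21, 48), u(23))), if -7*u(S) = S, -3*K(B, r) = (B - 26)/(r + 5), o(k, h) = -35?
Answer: √3633105890/30 ≈ 2009.2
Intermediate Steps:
K(B, r) = -(-26 + B)/(3*(5 + r)) (K(B, r) = -(B - 26)/(3*(r + 5)) = -(-26 + B)/(3*(5 + r)))
u(S) = -S/7
q(y, R) = 687 + (26 - y)/(3*(5 + y)) (q(y, R) = 687 - (-1)*(26 - y)/(3*(5 + y)) = 687 + (26 - y)/(3*(5 + y)))
√(4036098 + q(o(-23 - 21, 48), u(23))) = √(4036098 + (10331 + 2060*(-35))/(3*(5 - 35))) = √(4036098 + (⅓)*(10331 - 72100)/(-30)) = √(4036098 + (⅓)*(-1/30)*(-61769)) = √(4036098 + 61769/90) = √(363310589/90) = √3633105890/30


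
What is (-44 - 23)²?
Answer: 4489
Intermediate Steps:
(-44 - 23)² = (-67)² = 4489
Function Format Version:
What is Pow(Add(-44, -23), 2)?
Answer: 4489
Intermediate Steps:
Pow(Add(-44, -23), 2) = Pow(-67, 2) = 4489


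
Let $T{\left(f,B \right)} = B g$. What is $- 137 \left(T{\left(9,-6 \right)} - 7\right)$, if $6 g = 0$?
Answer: $959$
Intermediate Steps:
$g = 0$ ($g = \frac{1}{6} \cdot 0 = 0$)
$T{\left(f,B \right)} = 0$ ($T{\left(f,B \right)} = B 0 = 0$)
$- 137 \left(T{\left(9,-6 \right)} - 7\right) = - 137 \left(0 - 7\right) = \left(-137\right) \left(-7\right) = 959$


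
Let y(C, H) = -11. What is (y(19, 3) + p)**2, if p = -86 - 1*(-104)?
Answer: 49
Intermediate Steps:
p = 18 (p = -86 + 104 = 18)
(y(19, 3) + p)**2 = (-11 + 18)**2 = 7**2 = 49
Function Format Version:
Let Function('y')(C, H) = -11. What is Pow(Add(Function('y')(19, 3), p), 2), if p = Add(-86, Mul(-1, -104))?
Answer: 49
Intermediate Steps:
p = 18 (p = Add(-86, 104) = 18)
Pow(Add(Function('y')(19, 3), p), 2) = Pow(Add(-11, 18), 2) = Pow(7, 2) = 49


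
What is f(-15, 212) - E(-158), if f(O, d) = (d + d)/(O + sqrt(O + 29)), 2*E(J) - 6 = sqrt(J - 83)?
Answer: -6993/211 - 424*sqrt(14)/211 - I*sqrt(241)/2 ≈ -40.661 - 7.7621*I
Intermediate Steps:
E(J) = 3 + sqrt(-83 + J)/2 (E(J) = 3 + sqrt(J - 83)/2 = 3 + sqrt(-83 + J)/2)
f(O, d) = 2*d/(O + sqrt(29 + O)) (f(O, d) = (2*d)/(O + sqrt(29 + O)) = 2*d/(O + sqrt(29 + O)))
f(-15, 212) - E(-158) = 2*212/(-15 + sqrt(29 - 15)) - (3 + sqrt(-83 - 158)/2) = 2*212/(-15 + sqrt(14)) - (3 + sqrt(-241)/2) = 424/(-15 + sqrt(14)) - (3 + (I*sqrt(241))/2) = 424/(-15 + sqrt(14)) - (3 + I*sqrt(241)/2) = 424/(-15 + sqrt(14)) + (-3 - I*sqrt(241)/2) = -3 + 424/(-15 + sqrt(14)) - I*sqrt(241)/2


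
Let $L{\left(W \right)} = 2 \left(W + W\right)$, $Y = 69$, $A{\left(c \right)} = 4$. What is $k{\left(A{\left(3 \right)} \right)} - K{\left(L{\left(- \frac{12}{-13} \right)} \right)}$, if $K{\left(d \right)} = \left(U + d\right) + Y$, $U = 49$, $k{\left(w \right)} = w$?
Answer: $- \frac{1530}{13} \approx -117.69$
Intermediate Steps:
$L{\left(W \right)} = 4 W$ ($L{\left(W \right)} = 2 \cdot 2 W = 4 W$)
$K{\left(d \right)} = 118 + d$ ($K{\left(d \right)} = \left(49 + d\right) + 69 = 118 + d$)
$k{\left(A{\left(3 \right)} \right)} - K{\left(L{\left(- \frac{12}{-13} \right)} \right)} = 4 - \left(118 + 4 \left(- \frac{12}{-13}\right)\right) = 4 - \left(118 + 4 \left(\left(-12\right) \left(- \frac{1}{13}\right)\right)\right) = 4 - \left(118 + 4 \cdot \frac{12}{13}\right) = 4 - \left(118 + \frac{48}{13}\right) = 4 - \frac{1582}{13} = - \frac{1530}{13}$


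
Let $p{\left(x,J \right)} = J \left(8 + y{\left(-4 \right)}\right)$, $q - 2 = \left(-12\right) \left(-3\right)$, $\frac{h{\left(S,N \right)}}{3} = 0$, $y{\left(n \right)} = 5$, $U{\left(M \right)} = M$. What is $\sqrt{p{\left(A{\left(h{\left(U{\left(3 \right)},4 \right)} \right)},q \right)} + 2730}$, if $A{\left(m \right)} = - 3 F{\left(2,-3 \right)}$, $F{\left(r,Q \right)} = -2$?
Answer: $2 \sqrt{806} \approx 56.78$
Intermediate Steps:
$h{\left(S,N \right)} = 0$ ($h{\left(S,N \right)} = 3 \cdot 0 = 0$)
$q = 38$ ($q = 2 - -36 = 2 + 36 = 38$)
$A{\left(m \right)} = 6$ ($A{\left(m \right)} = \left(-3\right) \left(-2\right) = 6$)
$p{\left(x,J \right)} = 13 J$ ($p{\left(x,J \right)} = J \left(8 + 5\right) = J 13 = 13 J$)
$\sqrt{p{\left(A{\left(h{\left(U{\left(3 \right)},4 \right)} \right)},q \right)} + 2730} = \sqrt{13 \cdot 38 + 2730} = \sqrt{494 + 2730} = \sqrt{3224} = 2 \sqrt{806}$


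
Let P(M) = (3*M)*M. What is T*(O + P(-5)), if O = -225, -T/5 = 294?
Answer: 220500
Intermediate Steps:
P(M) = 3*M²
T = -1470 (T = -5*294 = -1470)
T*(O + P(-5)) = -1470*(-225 + 3*(-5)²) = -1470*(-225 + 3*25) = -1470*(-225 + 75) = -1470*(-150) = 220500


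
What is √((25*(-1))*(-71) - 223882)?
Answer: I*√222107 ≈ 471.28*I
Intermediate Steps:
√((25*(-1))*(-71) - 223882) = √(-25*(-71) - 223882) = √(1775 - 223882) = √(-222107) = I*√222107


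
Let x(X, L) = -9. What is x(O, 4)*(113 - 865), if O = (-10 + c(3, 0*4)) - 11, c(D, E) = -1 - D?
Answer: 6768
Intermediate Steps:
O = -25 (O = (-10 + (-1 - 1*3)) - 11 = (-10 + (-1 - 3)) - 11 = (-10 - 4) - 11 = -14 - 11 = -25)
x(O, 4)*(113 - 865) = -9*(113 - 865) = -9*(-752) = 6768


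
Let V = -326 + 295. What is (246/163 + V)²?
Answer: 23107249/26569 ≈ 869.71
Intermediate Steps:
V = -31
(246/163 + V)² = (246/163 - 31)² = (-4807/163)² = 23107249/26569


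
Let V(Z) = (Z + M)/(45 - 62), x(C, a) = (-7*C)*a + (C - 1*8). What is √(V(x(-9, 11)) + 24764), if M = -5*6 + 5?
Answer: √7145729/17 ≈ 157.24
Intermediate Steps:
M = -25 (M = -30 + 5 = -25)
x(C, a) = -8 + C - 7*C*a (x(C, a) = -7*C*a + (C - 8) = -7*C*a + (-8 + C) = -8 + C - 7*C*a)
V(Z) = 25/17 - Z/17 (V(Z) = (Z - 25)/(45 - 62) = (-25 + Z)/(-17) = (-25 + Z)*(-1/17) = 25/17 - Z/17)
√(V(x(-9, 11)) + 24764) = √((25/17 - (-8 - 9 - 7*(-9)*11)/17) + 24764) = √((25/17 - (-8 - 9 + 693)/17) + 24764) = √((25/17 - 1/17*676) + 24764) = √((25/17 - 676/17) + 24764) = √(-651/17 + 24764) = √(420337/17) = √7145729/17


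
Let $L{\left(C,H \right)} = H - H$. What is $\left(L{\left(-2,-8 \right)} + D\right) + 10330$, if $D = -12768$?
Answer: $-2438$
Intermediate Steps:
$L{\left(C,H \right)} = 0$
$\left(L{\left(-2,-8 \right)} + D\right) + 10330 = \left(0 - 12768\right) + 10330 = -12768 + 10330 = -2438$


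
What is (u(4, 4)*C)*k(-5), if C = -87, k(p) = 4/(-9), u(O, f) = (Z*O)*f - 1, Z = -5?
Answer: -3132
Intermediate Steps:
u(O, f) = -1 - 5*O*f (u(O, f) = (-5*O)*f - 1 = -5*O*f - 1 = -1 - 5*O*f)
k(p) = -4/9 (k(p) = 4*(-⅑) = -4/9)
(u(4, 4)*C)*k(-5) = ((-1 - 5*4*4)*(-87))*(-4/9) = ((-1 - 80)*(-87))*(-4/9) = -81*(-87)*(-4/9) = 7047*(-4/9) = -3132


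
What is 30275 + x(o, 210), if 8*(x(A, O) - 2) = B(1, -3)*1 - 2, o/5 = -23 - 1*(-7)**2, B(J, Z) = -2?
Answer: 60553/2 ≈ 30277.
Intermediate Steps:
o = -360 (o = 5*(-23 - 1*(-7)**2) = 5*(-23 - 1*49) = 5*(-23 - 49) = 5*(-72) = -360)
x(A, O) = 3/2 (x(A, O) = 2 + (-2*1 - 2)/8 = 2 + (-2 - 2)/8 = 2 + (1/8)*(-4) = 2 - 1/2 = 3/2)
30275 + x(o, 210) = 30275 + 3/2 = 60553/2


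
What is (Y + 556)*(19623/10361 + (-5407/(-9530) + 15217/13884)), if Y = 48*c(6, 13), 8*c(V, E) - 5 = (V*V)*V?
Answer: 176500759160683/26363668110 ≈ 6694.9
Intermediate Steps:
c(V, E) = 5/8 + V**3/8 (c(V, E) = 5/8 + ((V*V)*V)/8 = 5/8 + (V**2*V)/8 = 5/8 + V**3/8)
Y = 1326 (Y = 48*(5/8 + (1/8)*6**3) = 48*(5/8 + (1/8)*216) = 48*(5/8 + 27) = 48*(221/8) = 1326)
(Y + 556)*(19623/10361 + (-5407/(-9530) + 15217/13884)) = (1326 + 556)*(19623/10361 + (-5407/(-9530) + 15217/13884)) = 1882*(19623*(1/10361) + (-5407*(-1/9530) + 15217*(1/13884))) = 1882*(19623/10361 + (5407/9530 + 15217/13884)) = 1882*(19623/10361 + 110044399/66157260) = 1882*(187567225463/52727336220) = 176500759160683/26363668110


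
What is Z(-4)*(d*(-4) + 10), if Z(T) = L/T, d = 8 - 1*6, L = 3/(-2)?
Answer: 3/4 ≈ 0.75000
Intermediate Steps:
L = -3/2 (L = 3*(-1/2) = -3/2 ≈ -1.5000)
d = 2 (d = 8 - 6 = 2)
Z(T) = -3/(2*T)
Z(-4)*(d*(-4) + 10) = (-3/2/(-4))*(2*(-4) + 10) = (-3/2*(-1/4))*(-8 + 10) = (3/8)*2 = 3/4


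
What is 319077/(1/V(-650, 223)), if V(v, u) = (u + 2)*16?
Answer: 1148677200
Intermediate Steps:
V(v, u) = 32 + 16*u (V(v, u) = (2 + u)*16 = 32 + 16*u)
319077/(1/V(-650, 223)) = 319077/(1/(32 + 16*223)) = 319077/(1/(32 + 3568)) = 319077/(1/3600) = 319077*3600 = 1148677200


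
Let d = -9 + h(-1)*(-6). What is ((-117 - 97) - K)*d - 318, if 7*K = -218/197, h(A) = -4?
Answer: -4861842/1379 ≈ -3525.6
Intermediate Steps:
K = -218/1379 (K = (-218/197)/7 = (-218*1/197)/7 = (1/7)*(-218/197) = -218/1379 ≈ -0.15809)
d = 15 (d = -9 - 4*(-6) = -9 + 24 = 15)
((-117 - 97) - K)*d - 318 = ((-117 - 97) - 1*(-218/1379))*15 - 318 = (-214 + 218/1379)*15 - 318 = -294888/1379*15 - 318 = -4423320/1379 - 318 = -4861842/1379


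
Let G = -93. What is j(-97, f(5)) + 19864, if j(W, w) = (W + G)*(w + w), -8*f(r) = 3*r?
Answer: 41153/2 ≈ 20577.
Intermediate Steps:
f(r) = -3*r/8
j(W, w) = 2*w*(-93 + W) (j(W, w) = (W - 93)*(w + w) = (-93 + W)*(2*w) = 2*w*(-93 + W))
j(-97, f(5)) + 19864 = 2*(-3/8*5)*(-93 - 97) + 19864 = 2*(-15/8)*(-190) + 19864 = 1425/2 + 19864 = 41153/2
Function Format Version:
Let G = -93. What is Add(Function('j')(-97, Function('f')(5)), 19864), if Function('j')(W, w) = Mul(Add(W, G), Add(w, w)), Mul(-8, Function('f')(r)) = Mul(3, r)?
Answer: Rational(41153, 2) ≈ 20577.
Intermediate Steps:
Function('f')(r) = Mul(Rational(-3, 8), r) (Function('f')(r) = Mul(Rational(-1, 8), Mul(3, r)) = Mul(Rational(-3, 8), r))
Function('j')(W, w) = Mul(2, w, Add(-93, W)) (Function('j')(W, w) = Mul(Add(W, -93), Add(w, w)) = Mul(Add(-93, W), Mul(2, w)) = Mul(2, w, Add(-93, W)))
Add(Function('j')(-97, Function('f')(5)), 19864) = Add(Mul(2, Mul(Rational(-3, 8), 5), Add(-93, -97)), 19864) = Add(Mul(2, Rational(-15, 8), -190), 19864) = Add(Rational(1425, 2), 19864) = Rational(41153, 2)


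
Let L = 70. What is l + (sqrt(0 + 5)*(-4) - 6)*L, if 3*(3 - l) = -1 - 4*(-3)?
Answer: -1262/3 - 280*sqrt(5) ≈ -1046.8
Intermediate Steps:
l = -2/3 (l = 3 - (-1 - 4*(-3))/3 = 3 - (-1 + 12)/3 = 3 - 1/3*11 = 3 - 11/3 = -2/3 ≈ -0.66667)
l + (sqrt(0 + 5)*(-4) - 6)*L = -2/3 + (sqrt(0 + 5)*(-4) - 6)*70 = -2/3 + (sqrt(5)*(-4) - 6)*70 = -2/3 + (-4*sqrt(5) - 6)*70 = -2/3 + (-6 - 4*sqrt(5))*70 = -2/3 + (-420 - 280*sqrt(5)) = -1262/3 - 280*sqrt(5)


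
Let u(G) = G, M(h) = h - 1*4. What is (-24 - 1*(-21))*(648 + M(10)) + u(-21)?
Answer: -1983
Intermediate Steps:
M(h) = -4 + h (M(h) = h - 4 = -4 + h)
(-24 - 1*(-21))*(648 + M(10)) + u(-21) = (-24 - 1*(-21))*(648 + (-4 + 10)) - 21 = (-24 + 21)*(648 + 6) - 21 = -3*654 - 21 = -1962 - 21 = -1983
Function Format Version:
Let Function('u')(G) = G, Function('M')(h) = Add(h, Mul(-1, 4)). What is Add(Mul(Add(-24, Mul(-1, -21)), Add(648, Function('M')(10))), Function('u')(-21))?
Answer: -1983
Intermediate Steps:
Function('M')(h) = Add(-4, h) (Function('M')(h) = Add(h, -4) = Add(-4, h))
Add(Mul(Add(-24, Mul(-1, -21)), Add(648, Function('M')(10))), Function('u')(-21)) = Add(Mul(Add(-24, Mul(-1, -21)), Add(648, Add(-4, 10))), -21) = Add(Mul(Add(-24, 21), Add(648, 6)), -21) = Add(Mul(-3, 654), -21) = Add(-1962, -21) = -1983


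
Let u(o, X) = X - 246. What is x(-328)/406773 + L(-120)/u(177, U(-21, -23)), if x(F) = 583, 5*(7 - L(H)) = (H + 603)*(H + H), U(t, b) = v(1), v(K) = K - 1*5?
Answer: -9433326893/101693250 ≈ -92.763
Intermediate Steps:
v(K) = -5 + K (v(K) = K - 5 = -5 + K)
U(t, b) = -4 (U(t, b) = -5 + 1 = -4)
u(o, X) = -246 + X
L(H) = 7 - 2*H*(603 + H)/5 (L(H) = 7 - (H + 603)*(H + H)/5 = 7 - (603 + H)*2*H/5 = 7 - 2*H*(603 + H)/5)
x(-328)/406773 + L(-120)/u(177, U(-21, -23)) = 583/406773 + (7 - 1206/5*(-120) - ⅖*(-120)²)/(-246 - 4) = 583*(1/406773) + (7 + 28944 - ⅖*14400)/(-250) = 583/406773 + (7 + 28944 - 5760)*(-1/250) = 583/406773 + 23191*(-1/250) = 583/406773 - 23191/250 = -9433326893/101693250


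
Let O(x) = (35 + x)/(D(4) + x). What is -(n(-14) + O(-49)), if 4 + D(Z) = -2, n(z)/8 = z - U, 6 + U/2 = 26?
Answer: 23746/55 ≈ 431.75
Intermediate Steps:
U = 40 (U = -12 + 2*26 = -12 + 52 = 40)
n(z) = -320 + 8*z (n(z) = 8*(z - 1*40) = 8*(z - 40) = 8*(-40 + z) = -320 + 8*z)
D(Z) = -6 (D(Z) = -4 - 2 = -6)
O(x) = (35 + x)/(-6 + x)
-(n(-14) + O(-49)) = -((-320 + 8*(-14)) + (35 - 49)/(-6 - 49)) = -((-320 - 112) - 14/(-55)) = -(-432 - 1/55*(-14)) = -(-432 + 14/55) = -1*(-23746/55) = 23746/55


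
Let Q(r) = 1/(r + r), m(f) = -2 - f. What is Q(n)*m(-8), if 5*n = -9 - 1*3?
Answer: -5/4 ≈ -1.2500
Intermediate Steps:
n = -12/5 (n = (-9 - 1*3)/5 = (-9 - 3)/5 = (1/5)*(-12) = -12/5 ≈ -2.4000)
Q(r) = 1/(2*r)
Q(n)*m(-8) = (1/(2*(-12/5)))*(-2 - 1*(-8)) = ((1/2)*(-5/12))*(-2 + 8) = -5/24*6 = -5/4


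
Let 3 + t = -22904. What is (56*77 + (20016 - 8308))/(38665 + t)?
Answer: 8010/7879 ≈ 1.0166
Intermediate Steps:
t = -22907 (t = -3 - 22904 = -22907)
(56*77 + (20016 - 8308))/(38665 + t) = (56*77 + (20016 - 8308))/(38665 - 22907) = (4312 + 11708)/15758 = 16020*(1/15758) = 8010/7879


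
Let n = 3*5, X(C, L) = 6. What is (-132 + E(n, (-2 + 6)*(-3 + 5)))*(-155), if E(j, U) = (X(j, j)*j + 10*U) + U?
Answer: -7130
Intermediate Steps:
n = 15
E(j, U) = 6*j + 11*U (E(j, U) = (6*j + 10*U) + U = 6*j + 11*U)
(-132 + E(n, (-2 + 6)*(-3 + 5)))*(-155) = (-132 + (6*15 + 11*((-2 + 6)*(-3 + 5))))*(-155) = (-132 + (90 + 11*(4*2)))*(-155) = (-132 + (90 + 11*8))*(-155) = (-132 + (90 + 88))*(-155) = (-132 + 178)*(-155) = 46*(-155) = -7130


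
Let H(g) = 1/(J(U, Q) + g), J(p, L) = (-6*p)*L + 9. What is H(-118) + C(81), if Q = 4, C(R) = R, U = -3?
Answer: 2996/37 ≈ 80.973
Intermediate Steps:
J(p, L) = 9 - 6*L*p (J(p, L) = -6*L*p + 9 = 9 - 6*L*p)
H(g) = 1/(81 + g) (H(g) = 1/((9 - 6*4*(-3)) + g) = 1/((9 + 72) + g) = 1/(81 + g))
H(-118) + C(81) = 1/(81 - 118) + 81 = 1/(-37) + 81 = -1/37 + 81 = 2996/37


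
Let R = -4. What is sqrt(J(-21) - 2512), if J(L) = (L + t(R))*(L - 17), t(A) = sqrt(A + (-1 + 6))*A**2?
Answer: 3*I*sqrt(258) ≈ 48.187*I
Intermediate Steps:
t(A) = A**2*sqrt(5 + A) (t(A) = sqrt(A + 5)*A**2 = sqrt(5 + A)*A**2 = A**2*sqrt(5 + A))
J(L) = (-17 + L)*(16 + L) (J(L) = (L + (-4)**2*sqrt(5 - 4))*(L - 17) = (L + 16*sqrt(1))*(-17 + L) = (L + 16*1)*(-17 + L) = (L + 16)*(-17 + L) = (16 + L)*(-17 + L) = (-17 + L)*(16 + L))
sqrt(J(-21) - 2512) = sqrt((-272 + (-21)**2 - 1*(-21)) - 2512) = sqrt((-272 + 441 + 21) - 2512) = sqrt(190 - 2512) = sqrt(-2322) = 3*I*sqrt(258)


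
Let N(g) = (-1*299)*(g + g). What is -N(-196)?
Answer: -117208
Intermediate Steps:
N(g) = -598*g
-N(-196) = -(-598)*(-196) = -1*117208 = -117208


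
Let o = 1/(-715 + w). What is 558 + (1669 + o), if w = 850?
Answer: 300646/135 ≈ 2227.0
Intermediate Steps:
o = 1/135 (o = 1/(-715 + 850) = 1/135 ≈ 0.0074074)
558 + (1669 + o) = 558 + (1669 + 1/135) = 558 + 225316/135 = 300646/135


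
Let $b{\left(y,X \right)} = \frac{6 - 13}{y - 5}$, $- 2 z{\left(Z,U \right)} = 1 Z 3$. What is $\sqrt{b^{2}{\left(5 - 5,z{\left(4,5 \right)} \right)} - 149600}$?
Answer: $\frac{i \sqrt{3739951}}{5} \approx 386.78 i$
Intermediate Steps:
$z{\left(Z,U \right)} = - \frac{3 Z}{2}$ ($z{\left(Z,U \right)} = - \frac{1 Z 3}{2} = - \frac{Z 3}{2} = - \frac{3 Z}{2}$)
$b{\left(y,X \right)} = - \frac{7}{-5 + y}$
$\sqrt{b^{2}{\left(5 - 5,z{\left(4,5 \right)} \right)} - 149600} = \sqrt{\left(- \frac{7}{-5 + \left(5 - 5\right)}\right)^{2} - 149600} = \sqrt{\left(- \frac{7}{-5 + 0}\right)^{2} - 149600} = \sqrt{\left(- \frac{7}{-5}\right)^{2} - 149600} = \sqrt{\left(\left(-7\right) \left(- \frac{1}{5}\right)\right)^{2} - 149600} = \sqrt{\left(\frac{7}{5}\right)^{2} - 149600} = \sqrt{\frac{49}{25} - 149600} = \sqrt{- \frac{3739951}{25}} = \frac{i \sqrt{3739951}}{5}$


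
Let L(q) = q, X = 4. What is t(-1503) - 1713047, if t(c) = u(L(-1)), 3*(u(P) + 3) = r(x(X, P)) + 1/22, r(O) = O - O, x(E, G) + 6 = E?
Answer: -113061299/66 ≈ -1.7131e+6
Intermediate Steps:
x(E, G) = -6 + E
r(O) = 0
u(P) = -197/66 (u(P) = -3 + (0 + 1/22)/3 = -3 + (⅓)*(1/22) = -3 + 1/66 = -197/66)
t(c) = -197/66
t(-1503) - 1713047 = -197/66 - 1713047 = -113061299/66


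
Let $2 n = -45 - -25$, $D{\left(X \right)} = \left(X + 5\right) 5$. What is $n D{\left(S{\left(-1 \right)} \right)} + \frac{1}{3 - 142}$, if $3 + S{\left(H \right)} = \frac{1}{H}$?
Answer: $- \frac{6951}{139} \approx -50.007$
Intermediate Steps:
$S{\left(H \right)} = -3 + \frac{1}{H}$
$D{\left(X \right)} = 25 + 5 X$ ($D{\left(X \right)} = \left(5 + X\right) 5 = 25 + 5 X$)
$n = -10$ ($n = \frac{-45 - -25}{2} = \frac{-45 + 25}{2} = \frac{1}{2} \left(-20\right) = -10$)
$n D{\left(S{\left(-1 \right)} \right)} + \frac{1}{3 - 142} = - 10 \left(25 + 5 \left(-3 + \frac{1}{-1}\right)\right) + \frac{1}{3 - 142} = - 10 \left(25 + 5 \left(-3 - 1\right)\right) + \frac{1}{-139} = - 10 \left(25 + 5 \left(-4\right)\right) - \frac{1}{139} = - 10 \left(25 - 20\right) - \frac{1}{139} = \left(-10\right) 5 - \frac{1}{139} = -50 - \frac{1}{139} = - \frac{6951}{139}$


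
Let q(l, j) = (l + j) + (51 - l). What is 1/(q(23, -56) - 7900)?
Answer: -1/7905 ≈ -0.00012650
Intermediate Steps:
q(l, j) = 51 + j (q(l, j) = (j + l) + (51 - l) = 51 + j)
1/(q(23, -56) - 7900) = 1/((51 - 56) - 7900) = 1/(-5 - 7900) = 1/(-7905) = -1/7905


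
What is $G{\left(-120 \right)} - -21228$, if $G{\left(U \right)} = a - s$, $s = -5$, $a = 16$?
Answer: $21249$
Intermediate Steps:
$G{\left(U \right)} = 21$ ($G{\left(U \right)} = 16 - -5 = 16 + 5 = 21$)
$G{\left(-120 \right)} - -21228 = 21 - -21228 = 21 + 21228 = 21249$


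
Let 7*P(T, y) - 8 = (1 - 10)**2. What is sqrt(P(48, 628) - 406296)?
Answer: I*sqrt(19907881)/7 ≈ 637.4*I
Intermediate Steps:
P(T, y) = 89/7 (P(T, y) = 8/7 + (1 - 10)**2/7 = 8/7 + (1/7)*(-9)**2 = 8/7 + (1/7)*81 = 8/7 + 81/7 = 89/7)
sqrt(P(48, 628) - 406296) = sqrt(89/7 - 406296) = sqrt(-2843983/7) = I*sqrt(19907881)/7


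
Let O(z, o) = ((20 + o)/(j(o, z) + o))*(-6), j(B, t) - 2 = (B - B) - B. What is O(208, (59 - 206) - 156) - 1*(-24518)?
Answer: 25367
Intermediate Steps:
j(B, t) = 2 - B (j(B, t) = 2 + ((B - B) - B) = 2 + (0 - B) = 2 - B)
O(z, o) = -60 - 3*o (O(z, o) = ((20 + o)/((2 - o) + o))*(-6) = ((20 + o)/2)*(-6) = ((20 + o)*(½))*(-6) = (10 + o/2)*(-6) = -60 - 3*o)
O(208, (59 - 206) - 156) - 1*(-24518) = (-60 - 3*((59 - 206) - 156)) - 1*(-24518) = (-60 - 3*(-147 - 156)) + 24518 = (-60 - 3*(-303)) + 24518 = (-60 + 909) + 24518 = 849 + 24518 = 25367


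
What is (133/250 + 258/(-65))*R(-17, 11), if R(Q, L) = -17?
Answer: 189907/3250 ≈ 58.433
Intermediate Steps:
(133/250 + 258/(-65))*R(-17, 11) = (133/250 + 258/(-65))*(-17) = (133*(1/250) + 258*(-1/65))*(-17) = (133/250 - 258/65)*(-17) = -11171/3250*(-17) = 189907/3250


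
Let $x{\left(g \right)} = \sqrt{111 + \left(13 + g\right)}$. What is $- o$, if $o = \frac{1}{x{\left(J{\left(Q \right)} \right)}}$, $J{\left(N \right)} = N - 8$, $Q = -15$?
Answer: $- \frac{\sqrt{101}}{101} \approx -0.099504$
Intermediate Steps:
$J{\left(N \right)} = -8 + N$
$x{\left(g \right)} = \sqrt{124 + g}$
$o = \frac{\sqrt{101}}{101}$ ($o = \frac{1}{\sqrt{124 - 23}} = \frac{1}{\sqrt{101}} = \frac{\sqrt{101}}{101} \approx 0.099504$)
$- o = - \frac{\sqrt{101}}{101}$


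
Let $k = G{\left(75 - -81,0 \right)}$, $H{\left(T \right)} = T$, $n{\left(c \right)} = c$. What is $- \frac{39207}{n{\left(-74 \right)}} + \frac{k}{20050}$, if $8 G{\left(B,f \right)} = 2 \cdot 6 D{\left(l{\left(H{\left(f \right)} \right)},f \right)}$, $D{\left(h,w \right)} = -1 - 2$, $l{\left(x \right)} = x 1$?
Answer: $\frac{786100017}{1483700} \approx 529.82$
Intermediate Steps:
$l{\left(x \right)} = x$
$D{\left(h,w \right)} = -3$
$G{\left(B,f \right)} = - \frac{9}{2}$ ($G{\left(B,f \right)} = \frac{2 \cdot 6 \left(-3\right)}{8} = \frac{12 \left(-3\right)}{8} = \frac{1}{8} \left(-36\right) = - \frac{9}{2}$)
$k = - \frac{9}{2} \approx -4.5$
$- \frac{39207}{n{\left(-74 \right)}} + \frac{k}{20050} = - \frac{39207}{-74} - \frac{9}{2 \cdot 20050} = \left(-39207\right) \left(- \frac{1}{74}\right) - \frac{9}{40100} = \frac{39207}{74} - \frac{9}{40100} = \frac{786100017}{1483700}$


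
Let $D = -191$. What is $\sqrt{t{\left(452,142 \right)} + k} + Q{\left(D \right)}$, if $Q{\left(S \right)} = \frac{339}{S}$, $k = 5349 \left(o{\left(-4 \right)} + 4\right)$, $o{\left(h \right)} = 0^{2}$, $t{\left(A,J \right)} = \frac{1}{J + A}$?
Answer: $- \frac{339}{191} + \frac{3565 \sqrt{66}}{198} \approx 144.5$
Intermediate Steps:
$t{\left(A,J \right)} = \frac{1}{A + J}$
$o{\left(h \right)} = 0$
$k = 21396$ ($k = 5349 \left(0 + 4\right) = 5349 \cdot 4 = 21396$)
$\sqrt{t{\left(452,142 \right)} + k} + Q{\left(D \right)} = \sqrt{\frac{1}{452 + 142} + 21396} + \frac{339}{-191} = \sqrt{\frac{1}{594} + 21396} + 339 \left(- \frac{1}{191}\right) = \sqrt{\frac{1}{594} + 21396} - \frac{339}{191} = \sqrt{\frac{12709225}{594}} - \frac{339}{191} = \frac{3565 \sqrt{66}}{198} - \frac{339}{191} = - \frac{339}{191} + \frac{3565 \sqrt{66}}{198}$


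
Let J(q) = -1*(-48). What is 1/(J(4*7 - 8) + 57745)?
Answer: 1/57793 ≈ 1.7303e-5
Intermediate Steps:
J(q) = 48
1/(J(4*7 - 8) + 57745) = 1/(48 + 57745) = 1/57793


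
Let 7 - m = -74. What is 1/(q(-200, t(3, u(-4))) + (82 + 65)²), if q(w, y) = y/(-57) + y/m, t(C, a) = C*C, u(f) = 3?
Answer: 171/3695131 ≈ 4.6277e-5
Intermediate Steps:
m = 81 (m = 7 - 1*(-74) = 7 + 74 = 81)
t(C, a) = C²
q(w, y) = -8*y/1539 (q(w, y) = y/(-57) + y/81 = y*(-1/57) + y*(1/81) = -y/57 + y/81 = -8*y/1539)
1/(q(-200, t(3, u(-4))) + (82 + 65)²) = 1/(-8/1539*3² + (82 + 65)²) = 1/(-8/1539*9 + 147²) = 1/(-8/171 + 21609) = 1/(3695131/171) = 171/3695131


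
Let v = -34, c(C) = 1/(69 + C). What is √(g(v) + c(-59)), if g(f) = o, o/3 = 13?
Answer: √3910/10 ≈ 6.2530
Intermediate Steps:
o = 39 (o = 3*13 = 39)
g(f) = 39
√(g(v) + c(-59)) = √(39 + 1/(69 - 59)) = √(39 + 1/10) = √(39 + ⅒) = √(391/10) = √3910/10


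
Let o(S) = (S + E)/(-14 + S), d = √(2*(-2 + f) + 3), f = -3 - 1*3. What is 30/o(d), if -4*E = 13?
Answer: 2160/29 + 5160*I*√13/377 ≈ 74.483 + 49.349*I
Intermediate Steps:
E = -13/4 (E = -¼*13 = -13/4 ≈ -3.2500)
f = -6 (f = -3 - 3 = -6)
d = I*√13 (d = √(2*(-2 - 6) + 3) = √(2*(-8) + 3) = √(-16 + 3) = √(-13) = I*√13 ≈ 3.6056*I)
o(S) = (-13/4 + S)/(-14 + S) (o(S) = (S - 13/4)/(-14 + S) = (-13/4 + S)/(-14 + S))
30/o(d) = 30/(((-13/4 + I*√13)/(-14 + I*√13))) = 30*((-14 + I*√13)/(-13/4 + I*√13)) = 30*(-14 + I*√13)/(-13/4 + I*√13)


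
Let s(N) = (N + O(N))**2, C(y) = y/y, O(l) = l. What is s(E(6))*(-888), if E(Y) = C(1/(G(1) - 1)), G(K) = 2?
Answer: -3552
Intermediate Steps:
C(y) = 1
E(Y) = 1
s(N) = 4*N**2 (s(N) = (N + N)**2 = (2*N)**2 = 4*N**2)
s(E(6))*(-888) = (4*1**2)*(-888) = (4*1)*(-888) = 4*(-888) = -3552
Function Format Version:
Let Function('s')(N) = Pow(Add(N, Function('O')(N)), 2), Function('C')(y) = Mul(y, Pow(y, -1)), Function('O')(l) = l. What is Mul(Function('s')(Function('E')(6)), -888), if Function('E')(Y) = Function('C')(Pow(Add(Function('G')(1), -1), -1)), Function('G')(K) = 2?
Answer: -3552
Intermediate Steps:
Function('C')(y) = 1
Function('E')(Y) = 1
Function('s')(N) = Mul(4, Pow(N, 2)) (Function('s')(N) = Pow(Add(N, N), 2) = Pow(Mul(2, N), 2) = Mul(4, Pow(N, 2)))
Mul(Function('s')(Function('E')(6)), -888) = Mul(Mul(4, Pow(1, 2)), -888) = Mul(Mul(4, 1), -888) = Mul(4, -888) = -3552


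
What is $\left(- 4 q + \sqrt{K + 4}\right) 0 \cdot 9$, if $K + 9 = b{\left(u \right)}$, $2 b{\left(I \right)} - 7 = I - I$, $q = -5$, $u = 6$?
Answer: $0$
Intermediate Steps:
$b{\left(I \right)} = \frac{7}{2}$ ($b{\left(I \right)} = \frac{7}{2} + \frac{I - I}{2} = \frac{7}{2} + \frac{1}{2} \cdot 0 = \frac{7}{2} + 0 = \frac{7}{2}$)
$K = - \frac{11}{2}$ ($K = -9 + \frac{7}{2} = - \frac{11}{2} \approx -5.5$)
$\left(- 4 q + \sqrt{K + 4}\right) 0 \cdot 9 = \left(\left(-4\right) \left(-5\right) + \sqrt{- \frac{11}{2} + 4}\right) 0 \cdot 9 = \left(20 + \sqrt{- \frac{3}{2}}\right) 0 \cdot 9 = \left(20 + \frac{i \sqrt{6}}{2}\right) 0 \cdot 9 = 0 \cdot 9 = 0$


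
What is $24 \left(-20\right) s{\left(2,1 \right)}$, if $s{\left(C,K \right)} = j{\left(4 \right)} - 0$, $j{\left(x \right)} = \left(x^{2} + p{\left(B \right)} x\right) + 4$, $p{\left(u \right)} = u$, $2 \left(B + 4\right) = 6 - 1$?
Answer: $-6720$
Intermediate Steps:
$B = - \frac{3}{2}$ ($B = -4 + \frac{6 - 1}{2} = -4 + \frac{1}{2} \cdot 5 = -4 + \frac{5}{2} = - \frac{3}{2} \approx -1.5$)
$j{\left(x \right)} = 4 + x^{2} - \frac{3 x}{2}$ ($j{\left(x \right)} = \left(x^{2} - \frac{3 x}{2}\right) + 4 = 4 + x^{2} - \frac{3 x}{2}$)
$s{\left(C,K \right)} = 14$ ($s{\left(C,K \right)} = \left(4 + 4^{2} - 6\right) - 0 = \left(4 + 16 - 6\right) + 0 = 14 + 0 = 14$)
$24 \left(-20\right) s{\left(2,1 \right)} = 24 \left(-20\right) 14 = \left(-480\right) 14 = -6720$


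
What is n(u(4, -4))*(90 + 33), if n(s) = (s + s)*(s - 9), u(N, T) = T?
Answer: 12792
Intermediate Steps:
n(s) = 2*s*(-9 + s) (n(s) = (2*s)*(-9 + s) = 2*s*(-9 + s))
n(u(4, -4))*(90 + 33) = (2*(-4)*(-9 - 4))*(90 + 33) = (2*(-4)*(-13))*123 = 104*123 = 12792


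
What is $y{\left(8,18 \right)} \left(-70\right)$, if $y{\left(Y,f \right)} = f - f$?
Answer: $0$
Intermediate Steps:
$y{\left(Y,f \right)} = 0$
$y{\left(8,18 \right)} \left(-70\right) = 0 \left(-70\right) = 0$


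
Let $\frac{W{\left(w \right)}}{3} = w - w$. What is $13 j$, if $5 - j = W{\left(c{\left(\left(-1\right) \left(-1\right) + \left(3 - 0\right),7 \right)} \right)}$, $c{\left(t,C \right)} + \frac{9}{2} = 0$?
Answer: $65$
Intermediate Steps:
$c{\left(t,C \right)} = - \frac{9}{2}$ ($c{\left(t,C \right)} = - \frac{9}{2} + 0 = - \frac{9}{2}$)
$W{\left(w \right)} = 0$ ($W{\left(w \right)} = 3 \left(w - w\right) = 3 \cdot 0 = 0$)
$j = 5$ ($j = 5 - 0 = 5 + 0 = 5$)
$13 j = 13 \cdot 5 = 65$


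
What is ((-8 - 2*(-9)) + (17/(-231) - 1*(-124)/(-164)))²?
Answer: 7543269904/89699841 ≈ 84.095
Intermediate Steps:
((-8 - 2*(-9)) + (17/(-231) - 1*(-124)/(-164)))² = ((-8 + 18) + (17*(-1/231) + 124*(-1/164)))² = (10 + (-17/231 - 31/41))² = (10 - 7858/9471)² = (86852/9471)² = 7543269904/89699841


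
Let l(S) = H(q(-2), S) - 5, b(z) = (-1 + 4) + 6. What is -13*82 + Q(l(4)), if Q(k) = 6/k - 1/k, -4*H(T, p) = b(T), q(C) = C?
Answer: -30934/29 ≈ -1066.7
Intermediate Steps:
b(z) = 9 (b(z) = 3 + 6 = 9)
H(T, p) = -9/4 (H(T, p) = -1/4*9 = -9/4)
l(S) = -29/4 (l(S) = -9/4 - 5 = -29/4)
Q(k) = 5/k
-13*82 + Q(l(4)) = -13*82 + 5/(-29/4) = -1066 + 5*(-4/29) = -1066 - 20/29 = -30934/29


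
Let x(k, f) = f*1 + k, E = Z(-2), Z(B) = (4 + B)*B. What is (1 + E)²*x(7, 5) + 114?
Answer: 222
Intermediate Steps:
Z(B) = B*(4 + B)
E = -4 (E = -2*(4 - 2) = -2*2 = -4)
x(k, f) = f + k
(1 + E)²*x(7, 5) + 114 = (1 - 4)²*(5 + 7) + 114 = (-3)²*12 + 114 = 9*12 + 114 = 108 + 114 = 222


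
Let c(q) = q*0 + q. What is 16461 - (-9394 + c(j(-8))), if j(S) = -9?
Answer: 25864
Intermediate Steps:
c(q) = q (c(q) = 0 + q = q)
16461 - (-9394 + c(j(-8))) = 16461 - (-9394 - 9) = 16461 - 1*(-9403) = 16461 + 9403 = 25864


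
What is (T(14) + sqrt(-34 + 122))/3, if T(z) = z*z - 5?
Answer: 191/3 + 2*sqrt(22)/3 ≈ 66.794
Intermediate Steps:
T(z) = -5 + z**2 (T(z) = z**2 - 5 = -5 + z**2)
(T(14) + sqrt(-34 + 122))/3 = ((-5 + 14**2) + sqrt(-34 + 122))/3 = ((-5 + 196) + sqrt(88))*(1/3) = (191 + 2*sqrt(22))*(1/3) = 191/3 + 2*sqrt(22)/3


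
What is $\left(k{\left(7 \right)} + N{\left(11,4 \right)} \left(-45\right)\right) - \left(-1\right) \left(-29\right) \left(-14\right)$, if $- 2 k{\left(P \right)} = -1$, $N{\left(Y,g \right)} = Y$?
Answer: $- \frac{177}{2} \approx -88.5$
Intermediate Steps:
$k{\left(P \right)} = \frac{1}{2}$ ($k{\left(P \right)} = \left(- \frac{1}{2}\right) \left(-1\right) = \frac{1}{2}$)
$\left(k{\left(7 \right)} + N{\left(11,4 \right)} \left(-45\right)\right) - \left(-1\right) \left(-29\right) \left(-14\right) = \left(\frac{1}{2} + 11 \left(-45\right)\right) - \left(-1\right) \left(-29\right) \left(-14\right) = \left(\frac{1}{2} - 495\right) - 29 \left(-14\right) = - \frac{989}{2} - -406 = - \frac{989}{2} + 406 = - \frac{177}{2}$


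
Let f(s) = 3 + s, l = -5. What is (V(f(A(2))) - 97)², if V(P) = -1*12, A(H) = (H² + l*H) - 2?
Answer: 11881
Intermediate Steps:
A(H) = -2 + H² - 5*H (A(H) = (H² - 5*H) - 2 = -2 + H² - 5*H)
V(P) = -12
(V(f(A(2))) - 97)² = (-12 - 97)² = (-109)² = 11881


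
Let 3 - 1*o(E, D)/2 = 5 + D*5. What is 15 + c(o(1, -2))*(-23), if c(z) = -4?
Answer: 107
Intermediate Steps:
o(E, D) = -4 - 10*D (o(E, D) = 6 - 2*(5 + D*5) = 6 - 2*(5 + 5*D) = 6 + (-10 - 10*D) = -4 - 10*D)
15 + c(o(1, -2))*(-23) = 15 - 4*(-23) = 15 + 92 = 107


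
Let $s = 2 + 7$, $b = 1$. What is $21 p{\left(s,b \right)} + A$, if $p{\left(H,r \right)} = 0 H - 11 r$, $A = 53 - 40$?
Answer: $-218$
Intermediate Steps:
$A = 13$
$s = 9$
$p{\left(H,r \right)} = - 11 r$ ($p{\left(H,r \right)} = 0 - 11 r = - 11 r$)
$21 p{\left(s,b \right)} + A = 21 \left(\left(-11\right) 1\right) + 13 = 21 \left(-11\right) + 13 = -231 + 13 = -218$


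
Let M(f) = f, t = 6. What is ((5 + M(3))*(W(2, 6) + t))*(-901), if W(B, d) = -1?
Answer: -36040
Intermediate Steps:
((5 + M(3))*(W(2, 6) + t))*(-901) = ((5 + 3)*(-1 + 6))*(-901) = (8*5)*(-901) = 40*(-901) = -36040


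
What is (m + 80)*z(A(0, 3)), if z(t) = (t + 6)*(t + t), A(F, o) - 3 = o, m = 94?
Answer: 25056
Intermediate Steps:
A(F, o) = 3 + o
z(t) = 2*t*(6 + t) (z(t) = (6 + t)*(2*t) = 2*t*(6 + t))
(m + 80)*z(A(0, 3)) = (94 + 80)*(2*(3 + 3)*(6 + (3 + 3))) = 174*(2*6*(6 + 6)) = 174*(2*6*12) = 174*144 = 25056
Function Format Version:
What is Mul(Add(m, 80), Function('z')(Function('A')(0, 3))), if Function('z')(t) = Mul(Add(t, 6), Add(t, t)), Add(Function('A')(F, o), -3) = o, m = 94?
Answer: 25056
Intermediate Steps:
Function('A')(F, o) = Add(3, o)
Function('z')(t) = Mul(2, t, Add(6, t)) (Function('z')(t) = Mul(Add(6, t), Mul(2, t)) = Mul(2, t, Add(6, t)))
Mul(Add(m, 80), Function('z')(Function('A')(0, 3))) = Mul(Add(94, 80), Mul(2, Add(3, 3), Add(6, Add(3, 3)))) = Mul(174, Mul(2, 6, Add(6, 6))) = Mul(174, Mul(2, 6, 12)) = Mul(174, 144) = 25056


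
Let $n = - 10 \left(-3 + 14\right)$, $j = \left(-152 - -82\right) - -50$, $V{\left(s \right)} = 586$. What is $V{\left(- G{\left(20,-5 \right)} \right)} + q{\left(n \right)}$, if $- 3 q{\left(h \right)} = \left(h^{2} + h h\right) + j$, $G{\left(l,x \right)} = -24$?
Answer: $-7474$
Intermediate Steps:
$j = -20$ ($j = \left(-152 + 82\right) + 50 = -70 + 50 = -20$)
$n = -110$ ($n = \left(-10\right) 11 = -110$)
$q{\left(h \right)} = \frac{20}{3} - \frac{2 h^{2}}{3}$ ($q{\left(h \right)} = - \frac{\left(h^{2} + h h\right) - 20}{3} = - \frac{\left(h^{2} + h^{2}\right) - 20}{3} = - \frac{2 h^{2} - 20}{3} = - \frac{-20 + 2 h^{2}}{3} = \frac{20}{3} - \frac{2 h^{2}}{3}$)
$V{\left(- G{\left(20,-5 \right)} \right)} + q{\left(n \right)} = 586 + \left(\frac{20}{3} - \frac{2 \left(-110\right)^{2}}{3}\right) = 586 + \left(\frac{20}{3} - \frac{24200}{3}\right) = 586 - 8060 = -7474$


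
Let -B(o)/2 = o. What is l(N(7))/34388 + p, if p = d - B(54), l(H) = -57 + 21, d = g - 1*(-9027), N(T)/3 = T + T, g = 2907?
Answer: 103525065/8597 ≈ 12042.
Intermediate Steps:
B(o) = -2*o
N(T) = 6*T (N(T) = 3*(T + T) = 3*(2*T) = 6*T)
d = 11934 (d = 2907 - 1*(-9027) = 2907 + 9027 = 11934)
l(H) = -36
p = 12042 (p = 11934 - (-2)*54 = 11934 - 1*(-108) = 11934 + 108 = 12042)
l(N(7))/34388 + p = -36/34388 + 12042 = -36*1/34388 + 12042 = -9/8597 + 12042 = 103525065/8597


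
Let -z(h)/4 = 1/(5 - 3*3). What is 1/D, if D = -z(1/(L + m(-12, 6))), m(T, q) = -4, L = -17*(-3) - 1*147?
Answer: -1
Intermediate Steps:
L = -96 (L = 51 - 147 = -96)
z(h) = 1 (z(h) = -4/(5 - 3*3) = -4/(5 - 9) = -4/(-4) = -4*(-¼) = 1)
D = -1 (D = -1*1 = -1)
1/D = 1/(-1) = -1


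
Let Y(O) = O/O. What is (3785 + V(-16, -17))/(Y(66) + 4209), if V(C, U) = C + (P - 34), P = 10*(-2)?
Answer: 743/842 ≈ 0.88242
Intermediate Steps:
P = -20
V(C, U) = -54 + C (V(C, U) = C + (-20 - 34) = C - 54 = -54 + C)
Y(O) = 1
(3785 + V(-16, -17))/(Y(66) + 4209) = (3785 + (-54 - 16))/(1 + 4209) = (3785 - 70)/4210 = 3715*(1/4210) = 743/842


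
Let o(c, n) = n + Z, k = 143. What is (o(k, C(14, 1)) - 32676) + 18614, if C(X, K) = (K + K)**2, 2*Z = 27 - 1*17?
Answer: -14053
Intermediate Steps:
Z = 5 (Z = (27 - 1*17)/2 = (27 - 17)/2 = (1/2)*10 = 5)
C(X, K) = 4*K**2 (C(X, K) = (2*K)**2 = 4*K**2)
o(c, n) = 5 + n (o(c, n) = n + 5 = 5 + n)
(o(k, C(14, 1)) - 32676) + 18614 = ((5 + 4*1**2) - 32676) + 18614 = ((5 + 4*1) - 32676) + 18614 = ((5 + 4) - 32676) + 18614 = (9 - 32676) + 18614 = -32667 + 18614 = -14053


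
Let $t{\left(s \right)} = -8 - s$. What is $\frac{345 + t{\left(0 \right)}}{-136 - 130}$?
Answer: $- \frac{337}{266} \approx -1.2669$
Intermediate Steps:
$\frac{345 + t{\left(0 \right)}}{-136 - 130} = \frac{345 - 8}{-136 - 130} = \frac{345 + \left(-8 + 0\right)}{-266} = \left(345 - 8\right) \left(- \frac{1}{266}\right) = 337 \left(- \frac{1}{266}\right) = - \frac{337}{266}$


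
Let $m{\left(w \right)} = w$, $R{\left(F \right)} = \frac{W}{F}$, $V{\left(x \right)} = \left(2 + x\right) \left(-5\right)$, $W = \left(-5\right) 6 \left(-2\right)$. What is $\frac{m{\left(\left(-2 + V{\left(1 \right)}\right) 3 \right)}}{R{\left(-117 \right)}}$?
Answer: $\frac{1989}{20} \approx 99.45$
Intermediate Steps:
$W = 60$ ($W = \left(-30\right) \left(-2\right) = 60$)
$V{\left(x \right)} = -10 - 5 x$
$R{\left(F \right)} = \frac{60}{F}$
$\frac{m{\left(\left(-2 + V{\left(1 \right)}\right) 3 \right)}}{R{\left(-117 \right)}} = \frac{\left(-2 - 15\right) 3}{60 \frac{1}{-117}} = \frac{\left(-2 - 15\right) 3}{60 \left(- \frac{1}{117}\right)} = \frac{\left(-2 - 15\right) 3}{- \frac{20}{39}} = \left(-17\right) 3 \left(- \frac{39}{20}\right) = \left(-51\right) \left(- \frac{39}{20}\right) = \frac{1989}{20}$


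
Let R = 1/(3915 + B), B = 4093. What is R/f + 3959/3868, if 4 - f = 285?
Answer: 2227181991/2175989816 ≈ 1.0235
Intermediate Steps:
f = -281 (f = 4 - 1*285 = 4 - 285 = -281)
R = 1/8008 (R = 1/(3915 + 4093) = 1/8008 ≈ 0.00012488)
R/f + 3959/3868 = (1/8008)/(-281) + 3959/3868 = (1/8008)*(-1/281) + 3959*(1/3868) = -1/2250248 + 3959/3868 = 2227181991/2175989816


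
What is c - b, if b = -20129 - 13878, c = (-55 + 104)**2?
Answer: 36408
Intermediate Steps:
c = 2401 (c = 49**2 = 2401)
b = -34007
c - b = 2401 - 1*(-34007) = 2401 + 34007 = 36408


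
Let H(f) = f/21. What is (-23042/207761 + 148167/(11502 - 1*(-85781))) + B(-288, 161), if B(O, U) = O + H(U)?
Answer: -16912341650680/60634840089 ≈ -278.92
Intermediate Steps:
H(f) = f/21 (H(f) = f*(1/21) = f/21)
B(O, U) = O + U/21
(-23042/207761 + 148167/(11502 - 1*(-85781))) + B(-288, 161) = (-23042/207761 + 148167/(11502 - 1*(-85781))) + (-288 + (1/21)*161) = (-23042*1/207761 + 148167/(11502 + 85781)) + (-288 + 23/3) = (-23042/207761 + 148167/97283) - 841/3 = 28541729201/20211613363 - 841/3 = -16912341650680/60634840089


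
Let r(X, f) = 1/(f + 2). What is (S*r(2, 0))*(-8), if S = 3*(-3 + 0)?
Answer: 36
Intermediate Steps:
r(X, f) = 1/(2 + f)
S = -9 (S = 3*(-3) = -9)
(S*r(2, 0))*(-8) = -9/(2 + 0)*(-8) = -9/2*(-8) = 36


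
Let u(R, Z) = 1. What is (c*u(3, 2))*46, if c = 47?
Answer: 2162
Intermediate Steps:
(c*u(3, 2))*46 = (47*1)*46 = 47*46 = 2162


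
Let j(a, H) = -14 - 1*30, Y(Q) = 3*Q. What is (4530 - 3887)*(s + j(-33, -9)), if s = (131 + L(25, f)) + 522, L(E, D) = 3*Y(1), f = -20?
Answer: 397374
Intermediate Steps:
j(a, H) = -44 (j(a, H) = -14 - 30 = -44)
L(E, D) = 9 (L(E, D) = 3*(3*1) = 3*3 = 9)
s = 662 (s = (131 + 9) + 522 = 140 + 522 = 662)
(4530 - 3887)*(s + j(-33, -9)) = (4530 - 3887)*(662 - 44) = 643*618 = 397374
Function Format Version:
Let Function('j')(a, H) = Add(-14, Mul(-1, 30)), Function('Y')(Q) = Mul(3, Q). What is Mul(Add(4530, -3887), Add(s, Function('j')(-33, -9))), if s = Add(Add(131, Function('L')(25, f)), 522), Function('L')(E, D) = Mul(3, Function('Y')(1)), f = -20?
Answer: 397374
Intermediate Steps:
Function('j')(a, H) = -44 (Function('j')(a, H) = Add(-14, -30) = -44)
Function('L')(E, D) = 9 (Function('L')(E, D) = Mul(3, Mul(3, 1)) = Mul(3, 3) = 9)
s = 662 (s = Add(Add(131, 9), 522) = Add(140, 522) = 662)
Mul(Add(4530, -3887), Add(s, Function('j')(-33, -9))) = Mul(Add(4530, -3887), Add(662, -44)) = Mul(643, 618) = 397374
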